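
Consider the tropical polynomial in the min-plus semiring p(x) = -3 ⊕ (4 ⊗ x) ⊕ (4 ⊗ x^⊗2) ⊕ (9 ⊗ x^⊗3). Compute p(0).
p(0) = -3

A tropical monomial a ⊗ x^⊗i evaluates to a + i · x. Evaluating each term at x = 0:
  Term 0 contributes -3 + 0 · 0 = -3
  Term 1 contributes 4 + 1 · 0 = 4
  Term 2 contributes 4 + 2 · 0 = 4
  Term 3 contributes 9 + 3 · 0 = 9
p(0) = ⊕ of these = min[-3, 4, 4, 9] = -3.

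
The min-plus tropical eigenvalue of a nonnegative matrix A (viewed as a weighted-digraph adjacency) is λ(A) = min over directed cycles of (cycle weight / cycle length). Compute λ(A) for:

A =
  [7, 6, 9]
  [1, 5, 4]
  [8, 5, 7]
λ(A) = 7/2

Enumerate directed cycles and compute their means (weight / length). Sample:
  cycle 0 → 0: weight = 7, length = 1, mean = 7/1 ≈ 7.000
  cycle 1 → 1: weight = 5, length = 1, mean = 5/1 ≈ 5.000
  cycle 2 → 2: weight = 7, length = 1, mean = 7/1 ≈ 7.000
  cycle 0 → 1 → 0: weight = 7, length = 2, mean = 7/2 ≈ 3.500
  cycle 0 → 2 → 0: weight = 17, length = 2, mean = 17/2 ≈ 8.500
  cycle 1 → 0 → 1: weight = 7, length = 2, mean = 7/2 ≈ 3.500
Minimum mean = 3.500, attained e.g. along the cycle 0 → 1 → 0 with weight 7 and length 2. So λ(A) = 7/2 = 7/2.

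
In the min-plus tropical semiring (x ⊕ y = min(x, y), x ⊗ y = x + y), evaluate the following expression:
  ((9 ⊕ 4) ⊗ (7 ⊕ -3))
((9 ⊕ 4) ⊗ (7 ⊕ -3)) = 1

Expand innermost to outermost. Recall ⊕ takes the minimum of its arguments and ⊗ takes their sum. Working out the expression ((9 ⊕ 4) ⊗ (7 ⊕ -3)) gives 1.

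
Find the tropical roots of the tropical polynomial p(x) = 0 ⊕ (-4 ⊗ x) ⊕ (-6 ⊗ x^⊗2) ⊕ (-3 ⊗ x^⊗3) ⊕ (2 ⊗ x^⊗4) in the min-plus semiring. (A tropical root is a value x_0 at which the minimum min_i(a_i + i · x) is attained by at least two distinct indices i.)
Roots: {-5, -3, 2, 4}

Each tropical root is a break point of the lower envelope of the lines y = a_i + i · x (there are 5 lines, with slopes 0, 1, ..., 4). Only the lines that attain the minimum somewhere contribute to roots; other lines are dominated. Here the surviving (envelope) indices are i = 4, i = 3, i = 2, i = 1, i = 0.
Intersections between consecutive envelope lines give the roots: for adjacent envelope indices i < j the intersection is x = (a_i − a_j) / (j − i). Reading off the sorted break points: {-5, -3, 2, 4}.
Verification: at each break x_0, at least two indices attain the minimum of min_i(a_i + i · x_0).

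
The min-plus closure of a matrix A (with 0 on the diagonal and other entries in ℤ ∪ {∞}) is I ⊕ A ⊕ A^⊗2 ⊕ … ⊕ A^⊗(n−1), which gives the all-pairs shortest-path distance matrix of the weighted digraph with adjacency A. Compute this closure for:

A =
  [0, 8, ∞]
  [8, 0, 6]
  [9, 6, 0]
Closure =
  [0, 8, 14]
  [8, 0, 6]
  [9, 6, 0]

This is the Floyd-Warshall all-pairs shortest-path computation. For each intermediate vertex k = 0, 1, …, 2, update dist[i][j] ← min(dist[i][j], dist[i][k] + dist[k][j]). The final matrix gives, for each (i, j), the minimum total weight of any directed path from i to j (possibly empty when i = j).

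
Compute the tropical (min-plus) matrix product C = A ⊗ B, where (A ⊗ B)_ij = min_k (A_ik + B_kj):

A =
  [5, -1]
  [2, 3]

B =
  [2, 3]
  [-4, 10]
A ⊗ B =
  [-5, 8]
  [-1, 5]

Apply the min-plus product entry-by-entry:
  C[0][0] = min over k of (A[0][0] + B[0][0] = 5 + 2 = 7, A[0][1] + B[1][0] = -1 + -4 = -5) = -5 (attained at k = 1)
  C[0][1] = min over k of (A[0][0] + B[0][1] = 5 + 3 = 8, A[0][1] + B[1][1] = -1 + 10 = 9) = 8 (attained at k = 0)
  C[1][0] = min over k of (A[1][0] + B[0][0] = 2 + 2 = 4, A[1][1] + B[1][0] = 3 + -4 = -1) = -1 (attained at k = 1)
  C[1][1] = min over k of (A[1][0] + B[0][1] = 2 + 3 = 5, A[1][1] + B[1][1] = 3 + 10 = 13) = 5 (attained at k = 0)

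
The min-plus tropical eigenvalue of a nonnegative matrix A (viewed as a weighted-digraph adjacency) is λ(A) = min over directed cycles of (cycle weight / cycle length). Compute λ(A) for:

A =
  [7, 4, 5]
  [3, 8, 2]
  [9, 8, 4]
λ(A) = 7/2

Enumerate directed cycles and compute their means (weight / length). Sample:
  cycle 0 → 0: weight = 7, length = 1, mean = 7/1 ≈ 7.000
  cycle 1 → 1: weight = 8, length = 1, mean = 8/1 ≈ 8.000
  cycle 2 → 2: weight = 4, length = 1, mean = 4/1 ≈ 4.000
  cycle 0 → 1 → 0: weight = 7, length = 2, mean = 7/2 ≈ 3.500
  cycle 0 → 2 → 0: weight = 14, length = 2, mean = 14/2 ≈ 7.000
  cycle 1 → 0 → 1: weight = 7, length = 2, mean = 7/2 ≈ 3.500
Minimum mean = 3.500, attained e.g. along the cycle 0 → 1 → 0 with weight 7 and length 2. So λ(A) = 7/2 = 7/2.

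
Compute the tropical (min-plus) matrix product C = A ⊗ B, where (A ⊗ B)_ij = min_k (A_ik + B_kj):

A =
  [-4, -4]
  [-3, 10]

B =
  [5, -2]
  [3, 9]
A ⊗ B =
  [-1, -6]
  [2, -5]

Apply the min-plus product entry-by-entry:
  C[0][0] = min over k of (A[0][0] + B[0][0] = -4 + 5 = 1, A[0][1] + B[1][0] = -4 + 3 = -1) = -1 (attained at k = 1)
  C[0][1] = min over k of (A[0][0] + B[0][1] = -4 + -2 = -6, A[0][1] + B[1][1] = -4 + 9 = 5) = -6 (attained at k = 0)
  C[1][0] = min over k of (A[1][0] + B[0][0] = -3 + 5 = 2, A[1][1] + B[1][0] = 10 + 3 = 13) = 2 (attained at k = 0)
  C[1][1] = min over k of (A[1][0] + B[0][1] = -3 + -2 = -5, A[1][1] + B[1][1] = 10 + 9 = 19) = -5 (attained at k = 0)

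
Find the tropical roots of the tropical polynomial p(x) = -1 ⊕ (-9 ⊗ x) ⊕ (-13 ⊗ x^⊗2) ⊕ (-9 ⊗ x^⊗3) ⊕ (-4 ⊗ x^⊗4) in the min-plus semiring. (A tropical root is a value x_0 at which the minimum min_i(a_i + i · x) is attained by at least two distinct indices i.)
Roots: {-5, -4, 4, 8}

Each tropical root is a break point of the lower envelope of the lines y = a_i + i · x (there are 5 lines, with slopes 0, 1, ..., 4). Only the lines that attain the minimum somewhere contribute to roots; other lines are dominated. Here the surviving (envelope) indices are i = 4, i = 3, i = 2, i = 1, i = 0.
Intersections between consecutive envelope lines give the roots: for adjacent envelope indices i < j the intersection is x = (a_i − a_j) / (j − i). Reading off the sorted break points: {-5, -4, 4, 8}.
Verification: at each break x_0, at least two indices attain the minimum of min_i(a_i + i · x_0).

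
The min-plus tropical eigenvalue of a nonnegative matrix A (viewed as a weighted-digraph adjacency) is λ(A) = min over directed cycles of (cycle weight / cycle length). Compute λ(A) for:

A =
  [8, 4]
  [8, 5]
λ(A) = 5

Enumerate directed cycles and compute their means (weight / length). Sample:
  cycle 0 → 0: weight = 8, length = 1, mean = 8/1 ≈ 8.000
  cycle 1 → 1: weight = 5, length = 1, mean = 5/1 ≈ 5.000
  cycle 0 → 1 → 0: weight = 12, length = 2, mean = 12/2 ≈ 6.000
  cycle 1 → 0 → 1: weight = 12, length = 2, mean = 12/2 ≈ 6.000
Minimum mean = 5.000, attained e.g. along the cycle 1 → 1 with weight 5 and length 1. So λ(A) = 5/1 = 5.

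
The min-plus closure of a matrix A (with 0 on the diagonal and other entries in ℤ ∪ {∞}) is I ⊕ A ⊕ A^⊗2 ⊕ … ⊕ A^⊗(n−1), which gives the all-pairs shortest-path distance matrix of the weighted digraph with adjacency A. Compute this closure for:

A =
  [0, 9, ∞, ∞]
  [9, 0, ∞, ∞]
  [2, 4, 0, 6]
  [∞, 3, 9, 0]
Closure =
  [0, 9, ∞, ∞]
  [9, 0, ∞, ∞]
  [2, 4, 0, 6]
  [11, 3, 9, 0]

This is the Floyd-Warshall all-pairs shortest-path computation. For each intermediate vertex k = 0, 1, …, 3, update dist[i][j] ← min(dist[i][j], dist[i][k] + dist[k][j]). The final matrix gives, for each (i, j), the minimum total weight of any directed path from i to j (possibly empty when i = j).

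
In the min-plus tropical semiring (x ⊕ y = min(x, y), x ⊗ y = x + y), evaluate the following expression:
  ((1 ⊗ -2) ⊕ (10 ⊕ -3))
((1 ⊗ -2) ⊕ (10 ⊕ -3)) = -3

Expand innermost to outermost. Recall ⊕ takes the minimum of its arguments and ⊗ takes their sum. Working out the expression ((1 ⊗ -2) ⊕ (10 ⊕ -3)) gives -3.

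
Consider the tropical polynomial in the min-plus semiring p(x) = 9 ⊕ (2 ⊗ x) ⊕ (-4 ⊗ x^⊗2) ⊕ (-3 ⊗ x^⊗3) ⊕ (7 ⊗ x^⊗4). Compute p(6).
p(6) = 8

A tropical monomial a ⊗ x^⊗i evaluates to a + i · x. Evaluating each term at x = 6:
  Term 0 contributes 9 + 0 · 6 = 9
  Term 1 contributes 2 + 1 · 6 = 8
  Term 2 contributes -4 + 2 · 6 = 8
  Term 3 contributes -3 + 3 · 6 = 15
  Term 4 contributes 7 + 4 · 6 = 31
p(6) = ⊕ of these = min[9, 8, 8, 15, 31] = 8.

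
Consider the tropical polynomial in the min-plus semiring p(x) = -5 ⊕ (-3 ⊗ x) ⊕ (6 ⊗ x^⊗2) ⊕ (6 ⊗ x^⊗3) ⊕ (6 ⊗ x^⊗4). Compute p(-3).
p(-3) = -6

A tropical monomial a ⊗ x^⊗i evaluates to a + i · x. Evaluating each term at x = -3:
  Term 0 contributes -5 + 0 · -3 = -5
  Term 1 contributes -3 + 1 · -3 = -6
  Term 2 contributes 6 + 2 · -3 = 0
  Term 3 contributes 6 + 3 · -3 = -3
  Term 4 contributes 6 + 4 · -3 = -6
p(-3) = ⊕ of these = min[-5, -6, 0, -3, -6] = -6.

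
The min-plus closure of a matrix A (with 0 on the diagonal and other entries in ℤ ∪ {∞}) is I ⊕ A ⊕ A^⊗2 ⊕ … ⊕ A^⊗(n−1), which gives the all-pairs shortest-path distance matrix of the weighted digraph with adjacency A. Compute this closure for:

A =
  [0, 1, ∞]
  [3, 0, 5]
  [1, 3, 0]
Closure =
  [0, 1, 6]
  [3, 0, 5]
  [1, 2, 0]

This is the Floyd-Warshall all-pairs shortest-path computation. For each intermediate vertex k = 0, 1, …, 2, update dist[i][j] ← min(dist[i][j], dist[i][k] + dist[k][j]). The final matrix gives, for each (i, j), the minimum total weight of any directed path from i to j (possibly empty when i = j).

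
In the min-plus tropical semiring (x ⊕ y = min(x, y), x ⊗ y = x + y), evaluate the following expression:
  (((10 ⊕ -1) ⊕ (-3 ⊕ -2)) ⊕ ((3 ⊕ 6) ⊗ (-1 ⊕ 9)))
(((10 ⊕ -1) ⊕ (-3 ⊕ -2)) ⊕ ((3 ⊕ 6) ⊗ (-1 ⊕ 9))) = -3

Expand innermost to outermost. Recall ⊕ takes the minimum of its arguments and ⊗ takes their sum. Working out the expression (((10 ⊕ -1) ⊕ (-3 ⊕ -2)) ⊕ ((3 ⊕ 6) ⊗ (-1 ⊕ 9))) gives -3.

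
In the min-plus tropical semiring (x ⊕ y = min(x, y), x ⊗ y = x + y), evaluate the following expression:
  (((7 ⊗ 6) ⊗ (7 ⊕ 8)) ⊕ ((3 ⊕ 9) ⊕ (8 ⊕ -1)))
(((7 ⊗ 6) ⊗ (7 ⊕ 8)) ⊕ ((3 ⊕ 9) ⊕ (8 ⊕ -1))) = -1

Expand innermost to outermost. Recall ⊕ takes the minimum of its arguments and ⊗ takes their sum. Working out the expression (((7 ⊗ 6) ⊗ (7 ⊕ 8)) ⊕ ((3 ⊕ 9) ⊕ (8 ⊕ -1))) gives -1.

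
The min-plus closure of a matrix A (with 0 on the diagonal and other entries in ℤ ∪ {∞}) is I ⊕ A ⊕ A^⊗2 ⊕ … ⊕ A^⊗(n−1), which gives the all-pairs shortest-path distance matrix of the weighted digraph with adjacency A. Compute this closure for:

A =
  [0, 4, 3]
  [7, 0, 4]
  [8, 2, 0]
Closure =
  [0, 4, 3]
  [7, 0, 4]
  [8, 2, 0]

This is the Floyd-Warshall all-pairs shortest-path computation. For each intermediate vertex k = 0, 1, …, 2, update dist[i][j] ← min(dist[i][j], dist[i][k] + dist[k][j]). The final matrix gives, for each (i, j), the minimum total weight of any directed path from i to j (possibly empty when i = j).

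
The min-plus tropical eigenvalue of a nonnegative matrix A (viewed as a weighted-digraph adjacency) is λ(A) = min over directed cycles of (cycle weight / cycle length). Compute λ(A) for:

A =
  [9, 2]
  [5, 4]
λ(A) = 7/2

Enumerate directed cycles and compute their means (weight / length). Sample:
  cycle 0 → 0: weight = 9, length = 1, mean = 9/1 ≈ 9.000
  cycle 1 → 1: weight = 4, length = 1, mean = 4/1 ≈ 4.000
  cycle 0 → 1 → 0: weight = 7, length = 2, mean = 7/2 ≈ 3.500
  cycle 1 → 0 → 1: weight = 7, length = 2, mean = 7/2 ≈ 3.500
Minimum mean = 3.500, attained e.g. along the cycle 0 → 1 → 0 with weight 7 and length 2. So λ(A) = 7/2 = 7/2.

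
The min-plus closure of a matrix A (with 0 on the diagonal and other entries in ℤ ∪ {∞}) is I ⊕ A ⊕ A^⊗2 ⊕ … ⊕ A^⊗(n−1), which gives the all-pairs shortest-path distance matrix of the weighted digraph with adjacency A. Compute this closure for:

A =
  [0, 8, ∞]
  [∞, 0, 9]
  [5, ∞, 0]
Closure =
  [0, 8, 17]
  [14, 0, 9]
  [5, 13, 0]

This is the Floyd-Warshall all-pairs shortest-path computation. For each intermediate vertex k = 0, 1, …, 2, update dist[i][j] ← min(dist[i][j], dist[i][k] + dist[k][j]). The final matrix gives, for each (i, j), the minimum total weight of any directed path from i to j (possibly empty when i = j).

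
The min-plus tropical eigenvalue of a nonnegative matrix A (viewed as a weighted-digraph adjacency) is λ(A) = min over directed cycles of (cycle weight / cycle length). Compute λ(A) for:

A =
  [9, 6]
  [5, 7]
λ(A) = 11/2

Enumerate directed cycles and compute their means (weight / length). Sample:
  cycle 0 → 0: weight = 9, length = 1, mean = 9/1 ≈ 9.000
  cycle 1 → 1: weight = 7, length = 1, mean = 7/1 ≈ 7.000
  cycle 0 → 1 → 0: weight = 11, length = 2, mean = 11/2 ≈ 5.500
  cycle 1 → 0 → 1: weight = 11, length = 2, mean = 11/2 ≈ 5.500
Minimum mean = 5.500, attained e.g. along the cycle 0 → 1 → 0 with weight 11 and length 2. So λ(A) = 11/2 = 11/2.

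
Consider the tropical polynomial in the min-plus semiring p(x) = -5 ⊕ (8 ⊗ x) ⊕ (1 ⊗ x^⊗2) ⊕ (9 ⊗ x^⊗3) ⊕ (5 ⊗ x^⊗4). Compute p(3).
p(3) = -5

A tropical monomial a ⊗ x^⊗i evaluates to a + i · x. Evaluating each term at x = 3:
  Term 0 contributes -5 + 0 · 3 = -5
  Term 1 contributes 8 + 1 · 3 = 11
  Term 2 contributes 1 + 2 · 3 = 7
  Term 3 contributes 9 + 3 · 3 = 18
  Term 4 contributes 5 + 4 · 3 = 17
p(3) = ⊕ of these = min[-5, 11, 7, 18, 17] = -5.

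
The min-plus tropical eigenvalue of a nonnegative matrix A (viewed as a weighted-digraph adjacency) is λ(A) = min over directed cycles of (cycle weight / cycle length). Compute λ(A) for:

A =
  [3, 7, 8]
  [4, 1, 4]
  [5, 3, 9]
λ(A) = 1

Enumerate directed cycles and compute their means (weight / length). Sample:
  cycle 0 → 0: weight = 3, length = 1, mean = 3/1 ≈ 3.000
  cycle 1 → 1: weight = 1, length = 1, mean = 1/1 ≈ 1.000
  cycle 2 → 2: weight = 9, length = 1, mean = 9/1 ≈ 9.000
  cycle 0 → 1 → 0: weight = 11, length = 2, mean = 11/2 ≈ 5.500
  cycle 0 → 2 → 0: weight = 13, length = 2, mean = 13/2 ≈ 6.500
  cycle 1 → 0 → 1: weight = 11, length = 2, mean = 11/2 ≈ 5.500
Minimum mean = 1.000, attained e.g. along the cycle 1 → 1 with weight 1 and length 1. So λ(A) = 1/1 = 1.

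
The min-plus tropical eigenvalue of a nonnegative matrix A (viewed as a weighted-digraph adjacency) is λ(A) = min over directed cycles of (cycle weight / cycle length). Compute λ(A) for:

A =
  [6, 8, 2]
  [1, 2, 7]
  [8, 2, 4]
λ(A) = 5/3

Enumerate directed cycles and compute their means (weight / length). Sample:
  cycle 0 → 0: weight = 6, length = 1, mean = 6/1 ≈ 6.000
  cycle 1 → 1: weight = 2, length = 1, mean = 2/1 ≈ 2.000
  cycle 2 → 2: weight = 4, length = 1, mean = 4/1 ≈ 4.000
  cycle 0 → 1 → 0: weight = 9, length = 2, mean = 9/2 ≈ 4.500
  cycle 0 → 2 → 0: weight = 10, length = 2, mean = 10/2 ≈ 5.000
  cycle 1 → 0 → 1: weight = 9, length = 2, mean = 9/2 ≈ 4.500
Minimum mean = 1.667, attained e.g. along the cycle 0 → 2 → 1 → 0 with weight 5 and length 3. So λ(A) = 5/3 = 5/3.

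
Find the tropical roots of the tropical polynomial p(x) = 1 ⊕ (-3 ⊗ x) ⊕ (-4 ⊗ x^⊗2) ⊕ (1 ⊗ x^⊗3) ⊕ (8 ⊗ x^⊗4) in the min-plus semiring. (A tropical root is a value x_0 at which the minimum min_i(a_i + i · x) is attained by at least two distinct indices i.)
Roots: {-7, -5, 1, 4}

Each tropical root is a break point of the lower envelope of the lines y = a_i + i · x (there are 5 lines, with slopes 0, 1, ..., 4). Only the lines that attain the minimum somewhere contribute to roots; other lines are dominated. Here the surviving (envelope) indices are i = 4, i = 3, i = 2, i = 1, i = 0.
Intersections between consecutive envelope lines give the roots: for adjacent envelope indices i < j the intersection is x = (a_i − a_j) / (j − i). Reading off the sorted break points: {-7, -5, 1, 4}.
Verification: at each break x_0, at least two indices attain the minimum of min_i(a_i + i · x_0).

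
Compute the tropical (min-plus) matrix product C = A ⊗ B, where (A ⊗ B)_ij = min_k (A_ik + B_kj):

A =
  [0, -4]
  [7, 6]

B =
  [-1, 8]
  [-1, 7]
A ⊗ B =
  [-5, 3]
  [5, 13]

Apply the min-plus product entry-by-entry:
  C[0][0] = min over k of (A[0][0] + B[0][0] = 0 + -1 = -1, A[0][1] + B[1][0] = -4 + -1 = -5) = -5 (attained at k = 1)
  C[0][1] = min over k of (A[0][0] + B[0][1] = 0 + 8 = 8, A[0][1] + B[1][1] = -4 + 7 = 3) = 3 (attained at k = 1)
  C[1][0] = min over k of (A[1][0] + B[0][0] = 7 + -1 = 6, A[1][1] + B[1][0] = 6 + -1 = 5) = 5 (attained at k = 1)
  C[1][1] = min over k of (A[1][0] + B[0][1] = 7 + 8 = 15, A[1][1] + B[1][1] = 6 + 7 = 13) = 13 (attained at k = 1)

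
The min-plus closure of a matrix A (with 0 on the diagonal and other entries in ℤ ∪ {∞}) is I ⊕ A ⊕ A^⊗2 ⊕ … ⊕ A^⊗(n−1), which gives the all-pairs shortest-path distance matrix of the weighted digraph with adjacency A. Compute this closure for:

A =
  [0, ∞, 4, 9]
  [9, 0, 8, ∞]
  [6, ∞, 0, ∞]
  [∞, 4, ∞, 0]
Closure =
  [0, 13, 4, 9]
  [9, 0, 8, 18]
  [6, 19, 0, 15]
  [13, 4, 12, 0]

This is the Floyd-Warshall all-pairs shortest-path computation. For each intermediate vertex k = 0, 1, …, 3, update dist[i][j] ← min(dist[i][j], dist[i][k] + dist[k][j]). The final matrix gives, for each (i, j), the minimum total weight of any directed path from i to j (possibly empty when i = j).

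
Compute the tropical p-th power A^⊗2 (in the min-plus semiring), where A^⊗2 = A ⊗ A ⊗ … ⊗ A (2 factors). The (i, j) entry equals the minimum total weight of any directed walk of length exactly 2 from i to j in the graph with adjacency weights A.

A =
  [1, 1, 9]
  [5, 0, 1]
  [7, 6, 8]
A^⊗2 =
  [2, 1, 2]
  [5, 0, 1]
  [8, 6, 7]

Each entry (A^⊗2)_ij equals the minimum over all length-2 walks i = v_0 → v_1 → … → v_2 = j of Σ_t A[v_t][v_{t+1}]. For example, for (i, j) = (0, 2) we minimise over 3 possible intermediate vertex sequences; the minimum is 2, attained along the walk 0 → 1 → 2.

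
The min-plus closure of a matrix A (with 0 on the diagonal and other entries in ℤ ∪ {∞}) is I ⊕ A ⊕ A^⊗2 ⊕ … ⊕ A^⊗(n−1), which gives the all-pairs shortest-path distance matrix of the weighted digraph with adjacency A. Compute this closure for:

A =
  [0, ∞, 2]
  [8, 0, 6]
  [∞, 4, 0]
Closure =
  [0, 6, 2]
  [8, 0, 6]
  [12, 4, 0]

This is the Floyd-Warshall all-pairs shortest-path computation. For each intermediate vertex k = 0, 1, …, 2, update dist[i][j] ← min(dist[i][j], dist[i][k] + dist[k][j]). The final matrix gives, for each (i, j), the minimum total weight of any directed path from i to j (possibly empty when i = j).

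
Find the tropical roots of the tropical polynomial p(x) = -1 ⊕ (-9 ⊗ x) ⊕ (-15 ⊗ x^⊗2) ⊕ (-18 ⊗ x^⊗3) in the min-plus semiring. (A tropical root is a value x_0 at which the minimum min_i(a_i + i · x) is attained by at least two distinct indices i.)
Roots: {3, 6, 8}

Each tropical root is a break point of the lower envelope of the lines y = a_i + i · x (there are 4 lines, with slopes 0, 1, ..., 3). Only the lines that attain the minimum somewhere contribute to roots; other lines are dominated. Here the surviving (envelope) indices are i = 3, i = 2, i = 1, i = 0.
Intersections between consecutive envelope lines give the roots: for adjacent envelope indices i < j the intersection is x = (a_i − a_j) / (j − i). Reading off the sorted break points: {3, 6, 8}.
Verification: at each break x_0, at least two indices attain the minimum of min_i(a_i + i · x_0).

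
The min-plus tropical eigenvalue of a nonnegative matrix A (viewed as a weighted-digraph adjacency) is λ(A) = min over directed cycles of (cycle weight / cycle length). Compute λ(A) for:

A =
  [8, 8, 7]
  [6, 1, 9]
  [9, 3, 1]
λ(A) = 1

Enumerate directed cycles and compute their means (weight / length). Sample:
  cycle 0 → 0: weight = 8, length = 1, mean = 8/1 ≈ 8.000
  cycle 1 → 1: weight = 1, length = 1, mean = 1/1 ≈ 1.000
  cycle 2 → 2: weight = 1, length = 1, mean = 1/1 ≈ 1.000
  cycle 0 → 1 → 0: weight = 14, length = 2, mean = 14/2 ≈ 7.000
  cycle 0 → 2 → 0: weight = 16, length = 2, mean = 16/2 ≈ 8.000
  cycle 1 → 0 → 1: weight = 14, length = 2, mean = 14/2 ≈ 7.000
Minimum mean = 1.000, attained e.g. along the cycle 1 → 1 with weight 1 and length 1. So λ(A) = 1/1 = 1.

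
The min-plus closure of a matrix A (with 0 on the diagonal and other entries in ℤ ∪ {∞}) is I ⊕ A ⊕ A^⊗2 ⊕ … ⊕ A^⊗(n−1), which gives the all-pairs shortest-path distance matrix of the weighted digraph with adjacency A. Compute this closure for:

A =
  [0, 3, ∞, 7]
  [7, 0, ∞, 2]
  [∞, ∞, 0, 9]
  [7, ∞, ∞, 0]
Closure =
  [0, 3, ∞, 5]
  [7, 0, ∞, 2]
  [16, 19, 0, 9]
  [7, 10, ∞, 0]

This is the Floyd-Warshall all-pairs shortest-path computation. For each intermediate vertex k = 0, 1, …, 3, update dist[i][j] ← min(dist[i][j], dist[i][k] + dist[k][j]). The final matrix gives, for each (i, j), the minimum total weight of any directed path from i to j (possibly empty when i = j).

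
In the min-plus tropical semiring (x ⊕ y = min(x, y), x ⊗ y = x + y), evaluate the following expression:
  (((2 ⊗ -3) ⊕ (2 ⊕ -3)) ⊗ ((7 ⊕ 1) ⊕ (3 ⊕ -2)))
(((2 ⊗ -3) ⊕ (2 ⊕ -3)) ⊗ ((7 ⊕ 1) ⊕ (3 ⊕ -2))) = -5

Expand innermost to outermost. Recall ⊕ takes the minimum of its arguments and ⊗ takes their sum. Working out the expression (((2 ⊗ -3) ⊕ (2 ⊕ -3)) ⊗ ((7 ⊕ 1) ⊕ (3 ⊕ -2))) gives -5.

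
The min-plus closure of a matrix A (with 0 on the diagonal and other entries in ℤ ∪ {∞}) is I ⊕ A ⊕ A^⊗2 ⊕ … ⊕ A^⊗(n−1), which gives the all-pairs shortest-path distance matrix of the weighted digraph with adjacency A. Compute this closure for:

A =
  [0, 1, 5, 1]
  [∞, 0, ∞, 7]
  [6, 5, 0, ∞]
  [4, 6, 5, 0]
Closure =
  [0, 1, 5, 1]
  [11, 0, 12, 7]
  [6, 5, 0, 7]
  [4, 5, 5, 0]

This is the Floyd-Warshall all-pairs shortest-path computation. For each intermediate vertex k = 0, 1, …, 3, update dist[i][j] ← min(dist[i][j], dist[i][k] + dist[k][j]). The final matrix gives, for each (i, j), the minimum total weight of any directed path from i to j (possibly empty when i = j).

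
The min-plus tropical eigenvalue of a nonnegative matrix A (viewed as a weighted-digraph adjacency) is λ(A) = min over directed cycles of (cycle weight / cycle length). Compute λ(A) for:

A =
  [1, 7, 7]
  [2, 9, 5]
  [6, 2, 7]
λ(A) = 1

Enumerate directed cycles and compute their means (weight / length). Sample:
  cycle 0 → 0: weight = 1, length = 1, mean = 1/1 ≈ 1.000
  cycle 1 → 1: weight = 9, length = 1, mean = 9/1 ≈ 9.000
  cycle 2 → 2: weight = 7, length = 1, mean = 7/1 ≈ 7.000
  cycle 0 → 1 → 0: weight = 9, length = 2, mean = 9/2 ≈ 4.500
  cycle 0 → 2 → 0: weight = 13, length = 2, mean = 13/2 ≈ 6.500
  cycle 1 → 0 → 1: weight = 9, length = 2, mean = 9/2 ≈ 4.500
Minimum mean = 1.000, attained e.g. along the cycle 0 → 0 with weight 1 and length 1. So λ(A) = 1/1 = 1.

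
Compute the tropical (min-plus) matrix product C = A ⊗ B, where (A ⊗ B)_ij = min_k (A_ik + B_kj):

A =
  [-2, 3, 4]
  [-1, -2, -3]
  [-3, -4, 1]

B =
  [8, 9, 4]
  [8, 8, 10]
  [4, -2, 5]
A ⊗ B =
  [6, 2, 2]
  [1, -5, 2]
  [4, -1, 1]

Apply the min-plus product entry-by-entry:
  C[0][0] = min over k of (A[0][0] + B[0][0] = -2 + 8 = 6, A[0][1] + B[1][0] = 3 + 8 = 11, A[0][2] + B[2][0] = 4 + 4 = 8) = 6 (attained at k = 0)
  C[0][1] = min over k of (A[0][0] + B[0][1] = -2 + 9 = 7, A[0][1] + B[1][1] = 3 + 8 = 11, A[0][2] + B[2][1] = 4 + -2 = 2) = 2 (attained at k = 2)
  C[0][2] = min over k of (A[0][0] + B[0][2] = -2 + 4 = 2, A[0][1] + B[1][2] = 3 + 10 = 13, A[0][2] + B[2][2] = 4 + 5 = 9) = 2 (attained at k = 0)
  C[1][0] = min over k of (A[1][0] + B[0][0] = -1 + 8 = 7, A[1][1] + B[1][0] = -2 + 8 = 6, A[1][2] + B[2][0] = -3 + 4 = 1) = 1 (attained at k = 2)
  C[1][1] = min over k of (A[1][0] + B[0][1] = -1 + 9 = 8, A[1][1] + B[1][1] = -2 + 8 = 6, A[1][2] + B[2][1] = -3 + -2 = -5) = -5 (attained at k = 2)
  C[1][2] = min over k of (A[1][0] + B[0][2] = -1 + 4 = 3, A[1][1] + B[1][2] = -2 + 10 = 8, A[1][2] + B[2][2] = -3 + 5 = 2) = 2 (attained at k = 2)
  C[2][0] = min over k of (A[2][0] + B[0][0] = -3 + 8 = 5, A[2][1] + B[1][0] = -4 + 8 = 4, A[2][2] + B[2][0] = 1 + 4 = 5) = 4 (attained at k = 1)
  C[2][1] = min over k of (A[2][0] + B[0][1] = -3 + 9 = 6, A[2][1] + B[1][1] = -4 + 8 = 4, A[2][2] + B[2][1] = 1 + -2 = -1) = -1 (attained at k = 2)
  C[2][2] = min over k of (A[2][0] + B[0][2] = -3 + 4 = 1, A[2][1] + B[1][2] = -4 + 10 = 6, A[2][2] + B[2][2] = 1 + 5 = 6) = 1 (attained at k = 0)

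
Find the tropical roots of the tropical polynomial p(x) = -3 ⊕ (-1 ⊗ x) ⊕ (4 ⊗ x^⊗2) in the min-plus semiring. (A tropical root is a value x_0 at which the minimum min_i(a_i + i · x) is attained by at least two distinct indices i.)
Roots: {-5, -2}

Each tropical root is a break point of the lower envelope of the lines y = a_i + i · x (there are 3 lines, with slopes 0, 1, ..., 2). Only the lines that attain the minimum somewhere contribute to roots; other lines are dominated. Here the surviving (envelope) indices are i = 2, i = 1, i = 0.
Intersections between consecutive envelope lines give the roots: for adjacent envelope indices i < j the intersection is x = (a_i − a_j) / (j − i). Reading off the sorted break points: {-5, -2}.
Verification: at each break x_0, at least two indices attain the minimum of min_i(a_i + i · x_0).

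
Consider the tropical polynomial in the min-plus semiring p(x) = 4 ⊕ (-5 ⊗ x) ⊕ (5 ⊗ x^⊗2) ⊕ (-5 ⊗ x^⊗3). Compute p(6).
p(6) = 1

A tropical monomial a ⊗ x^⊗i evaluates to a + i · x. Evaluating each term at x = 6:
  Term 0 contributes 4 + 0 · 6 = 4
  Term 1 contributes -5 + 1 · 6 = 1
  Term 2 contributes 5 + 2 · 6 = 17
  Term 3 contributes -5 + 3 · 6 = 13
p(6) = ⊕ of these = min[4, 1, 17, 13] = 1.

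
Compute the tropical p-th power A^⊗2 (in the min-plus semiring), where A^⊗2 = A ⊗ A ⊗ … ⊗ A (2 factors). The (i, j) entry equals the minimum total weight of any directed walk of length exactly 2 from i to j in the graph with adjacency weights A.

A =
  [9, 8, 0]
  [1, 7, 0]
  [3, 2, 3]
A^⊗2 =
  [3, 2, 3]
  [3, 2, 1]
  [3, 5, 2]

Each entry (A^⊗2)_ij equals the minimum over all length-2 walks i = v_0 → v_1 → … → v_2 = j of Σ_t A[v_t][v_{t+1}]. For example, for (i, j) = (0, 2) we minimise over 3 possible intermediate vertex sequences; the minimum is 3, attained along the walk 0 → 2 → 2.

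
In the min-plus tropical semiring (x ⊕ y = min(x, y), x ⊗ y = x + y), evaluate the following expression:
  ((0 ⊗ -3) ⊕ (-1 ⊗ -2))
((0 ⊗ -3) ⊕ (-1 ⊗ -2)) = -3

Expand innermost to outermost. Recall ⊕ takes the minimum of its arguments and ⊗ takes their sum. Working out the expression ((0 ⊗ -3) ⊕ (-1 ⊗ -2)) gives -3.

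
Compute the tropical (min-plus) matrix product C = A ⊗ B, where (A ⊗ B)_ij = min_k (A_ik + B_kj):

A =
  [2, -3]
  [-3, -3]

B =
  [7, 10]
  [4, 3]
A ⊗ B =
  [1, 0]
  [1, 0]

Apply the min-plus product entry-by-entry:
  C[0][0] = min over k of (A[0][0] + B[0][0] = 2 + 7 = 9, A[0][1] + B[1][0] = -3 + 4 = 1) = 1 (attained at k = 1)
  C[0][1] = min over k of (A[0][0] + B[0][1] = 2 + 10 = 12, A[0][1] + B[1][1] = -3 + 3 = 0) = 0 (attained at k = 1)
  C[1][0] = min over k of (A[1][0] + B[0][0] = -3 + 7 = 4, A[1][1] + B[1][0] = -3 + 4 = 1) = 1 (attained at k = 1)
  C[1][1] = min over k of (A[1][0] + B[0][1] = -3 + 10 = 7, A[1][1] + B[1][1] = -3 + 3 = 0) = 0 (attained at k = 1)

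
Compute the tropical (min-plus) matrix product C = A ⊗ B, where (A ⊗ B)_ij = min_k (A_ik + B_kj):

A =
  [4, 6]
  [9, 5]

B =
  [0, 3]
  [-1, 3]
A ⊗ B =
  [4, 7]
  [4, 8]

Apply the min-plus product entry-by-entry:
  C[0][0] = min over k of (A[0][0] + B[0][0] = 4 + 0 = 4, A[0][1] + B[1][0] = 6 + -1 = 5) = 4 (attained at k = 0)
  C[0][1] = min over k of (A[0][0] + B[0][1] = 4 + 3 = 7, A[0][1] + B[1][1] = 6 + 3 = 9) = 7 (attained at k = 0)
  C[1][0] = min over k of (A[1][0] + B[0][0] = 9 + 0 = 9, A[1][1] + B[1][0] = 5 + -1 = 4) = 4 (attained at k = 1)
  C[1][1] = min over k of (A[1][0] + B[0][1] = 9 + 3 = 12, A[1][1] + B[1][1] = 5 + 3 = 8) = 8 (attained at k = 1)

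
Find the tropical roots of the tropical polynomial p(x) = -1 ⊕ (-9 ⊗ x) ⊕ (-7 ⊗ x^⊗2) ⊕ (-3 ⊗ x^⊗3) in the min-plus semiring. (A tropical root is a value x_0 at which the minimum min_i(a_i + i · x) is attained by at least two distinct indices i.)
Roots: {-4, -2, 8}

Each tropical root is a break point of the lower envelope of the lines y = a_i + i · x (there are 4 lines, with slopes 0, 1, ..., 3). Only the lines that attain the minimum somewhere contribute to roots; other lines are dominated. Here the surviving (envelope) indices are i = 3, i = 2, i = 1, i = 0.
Intersections between consecutive envelope lines give the roots: for adjacent envelope indices i < j the intersection is x = (a_i − a_j) / (j − i). Reading off the sorted break points: {-4, -2, 8}.
Verification: at each break x_0, at least two indices attain the minimum of min_i(a_i + i · x_0).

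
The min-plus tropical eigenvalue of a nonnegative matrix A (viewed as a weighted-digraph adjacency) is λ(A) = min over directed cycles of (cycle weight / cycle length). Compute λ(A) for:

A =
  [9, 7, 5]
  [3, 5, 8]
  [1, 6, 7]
λ(A) = 3

Enumerate directed cycles and compute their means (weight / length). Sample:
  cycle 0 → 0: weight = 9, length = 1, mean = 9/1 ≈ 9.000
  cycle 1 → 1: weight = 5, length = 1, mean = 5/1 ≈ 5.000
  cycle 2 → 2: weight = 7, length = 1, mean = 7/1 ≈ 7.000
  cycle 0 → 1 → 0: weight = 10, length = 2, mean = 10/2 ≈ 5.000
  cycle 0 → 2 → 0: weight = 6, length = 2, mean = 6/2 ≈ 3.000
  cycle 1 → 0 → 1: weight = 10, length = 2, mean = 10/2 ≈ 5.000
Minimum mean = 3.000, attained e.g. along the cycle 0 → 2 → 0 with weight 6 and length 2. So λ(A) = 6/2 = 3.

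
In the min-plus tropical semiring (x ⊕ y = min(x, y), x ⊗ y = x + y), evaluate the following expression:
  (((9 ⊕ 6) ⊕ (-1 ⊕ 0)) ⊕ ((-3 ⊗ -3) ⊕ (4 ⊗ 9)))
(((9 ⊕ 6) ⊕ (-1 ⊕ 0)) ⊕ ((-3 ⊗ -3) ⊕ (4 ⊗ 9))) = -6

Expand innermost to outermost. Recall ⊕ takes the minimum of its arguments and ⊗ takes their sum. Working out the expression (((9 ⊕ 6) ⊕ (-1 ⊕ 0)) ⊕ ((-3 ⊗ -3) ⊕ (4 ⊗ 9))) gives -6.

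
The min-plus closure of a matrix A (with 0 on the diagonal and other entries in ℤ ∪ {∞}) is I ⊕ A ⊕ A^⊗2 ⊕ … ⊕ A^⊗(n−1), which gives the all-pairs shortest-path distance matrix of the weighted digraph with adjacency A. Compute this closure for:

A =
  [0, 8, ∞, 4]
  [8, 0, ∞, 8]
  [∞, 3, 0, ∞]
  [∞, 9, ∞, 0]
Closure =
  [0, 8, ∞, 4]
  [8, 0, ∞, 8]
  [11, 3, 0, 11]
  [17, 9, ∞, 0]

This is the Floyd-Warshall all-pairs shortest-path computation. For each intermediate vertex k = 0, 1, …, 3, update dist[i][j] ← min(dist[i][j], dist[i][k] + dist[k][j]). The final matrix gives, for each (i, j), the minimum total weight of any directed path from i to j (possibly empty when i = j).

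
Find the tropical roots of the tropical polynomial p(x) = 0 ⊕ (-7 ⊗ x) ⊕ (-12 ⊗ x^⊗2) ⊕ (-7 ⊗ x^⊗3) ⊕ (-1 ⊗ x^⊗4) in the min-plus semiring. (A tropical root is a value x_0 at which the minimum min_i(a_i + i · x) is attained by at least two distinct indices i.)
Roots: {-6, -5, 5, 7}

Each tropical root is a break point of the lower envelope of the lines y = a_i + i · x (there are 5 lines, with slopes 0, 1, ..., 4). Only the lines that attain the minimum somewhere contribute to roots; other lines are dominated. Here the surviving (envelope) indices are i = 4, i = 3, i = 2, i = 1, i = 0.
Intersections between consecutive envelope lines give the roots: for adjacent envelope indices i < j the intersection is x = (a_i − a_j) / (j − i). Reading off the sorted break points: {-6, -5, 5, 7}.
Verification: at each break x_0, at least two indices attain the minimum of min_i(a_i + i · x_0).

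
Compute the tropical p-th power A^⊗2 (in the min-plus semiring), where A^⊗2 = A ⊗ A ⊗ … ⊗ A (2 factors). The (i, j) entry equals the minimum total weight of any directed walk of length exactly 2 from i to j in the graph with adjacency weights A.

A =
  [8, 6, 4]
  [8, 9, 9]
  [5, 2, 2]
A^⊗2 =
  [9, 6, 6]
  [14, 11, 11]
  [7, 4, 4]

Each entry (A^⊗2)_ij equals the minimum over all length-2 walks i = v_0 → v_1 → … → v_2 = j of Σ_t A[v_t][v_{t+1}]. For example, for (i, j) = (0, 2) we minimise over 3 possible intermediate vertex sequences; the minimum is 6, attained along the walk 0 → 2 → 2.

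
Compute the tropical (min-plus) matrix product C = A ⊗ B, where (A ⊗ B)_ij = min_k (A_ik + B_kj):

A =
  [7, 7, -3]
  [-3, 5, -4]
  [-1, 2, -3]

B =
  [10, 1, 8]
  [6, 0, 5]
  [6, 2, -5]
A ⊗ B =
  [3, -1, -8]
  [2, -2, -9]
  [3, -1, -8]

Apply the min-plus product entry-by-entry:
  C[0][0] = min over k of (A[0][0] + B[0][0] = 7 + 10 = 17, A[0][1] + B[1][0] = 7 + 6 = 13, A[0][2] + B[2][0] = -3 + 6 = 3) = 3 (attained at k = 2)
  C[0][1] = min over k of (A[0][0] + B[0][1] = 7 + 1 = 8, A[0][1] + B[1][1] = 7 + 0 = 7, A[0][2] + B[2][1] = -3 + 2 = -1) = -1 (attained at k = 2)
  C[0][2] = min over k of (A[0][0] + B[0][2] = 7 + 8 = 15, A[0][1] + B[1][2] = 7 + 5 = 12, A[0][2] + B[2][2] = -3 + -5 = -8) = -8 (attained at k = 2)
  C[1][0] = min over k of (A[1][0] + B[0][0] = -3 + 10 = 7, A[1][1] + B[1][0] = 5 + 6 = 11, A[1][2] + B[2][0] = -4 + 6 = 2) = 2 (attained at k = 2)
  C[1][1] = min over k of (A[1][0] + B[0][1] = -3 + 1 = -2, A[1][1] + B[1][1] = 5 + 0 = 5, A[1][2] + B[2][1] = -4 + 2 = -2) = -2 (attained at k = 0)
  C[1][2] = min over k of (A[1][0] + B[0][2] = -3 + 8 = 5, A[1][1] + B[1][2] = 5 + 5 = 10, A[1][2] + B[2][2] = -4 + -5 = -9) = -9 (attained at k = 2)
  C[2][0] = min over k of (A[2][0] + B[0][0] = -1 + 10 = 9, A[2][1] + B[1][0] = 2 + 6 = 8, A[2][2] + B[2][0] = -3 + 6 = 3) = 3 (attained at k = 2)
  C[2][1] = min over k of (A[2][0] + B[0][1] = -1 + 1 = 0, A[2][1] + B[1][1] = 2 + 0 = 2, A[2][2] + B[2][1] = -3 + 2 = -1) = -1 (attained at k = 2)
  C[2][2] = min over k of (A[2][0] + B[0][2] = -1 + 8 = 7, A[2][1] + B[1][2] = 2 + 5 = 7, A[2][2] + B[2][2] = -3 + -5 = -8) = -8 (attained at k = 2)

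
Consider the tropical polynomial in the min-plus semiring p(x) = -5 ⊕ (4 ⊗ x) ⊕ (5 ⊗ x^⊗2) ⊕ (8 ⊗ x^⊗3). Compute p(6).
p(6) = -5

A tropical monomial a ⊗ x^⊗i evaluates to a + i · x. Evaluating each term at x = 6:
  Term 0 contributes -5 + 0 · 6 = -5
  Term 1 contributes 4 + 1 · 6 = 10
  Term 2 contributes 5 + 2 · 6 = 17
  Term 3 contributes 8 + 3 · 6 = 26
p(6) = ⊕ of these = min[-5, 10, 17, 26] = -5.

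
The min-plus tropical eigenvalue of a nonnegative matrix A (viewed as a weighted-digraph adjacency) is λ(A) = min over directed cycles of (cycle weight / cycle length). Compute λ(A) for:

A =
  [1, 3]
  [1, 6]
λ(A) = 1

Enumerate directed cycles and compute their means (weight / length). Sample:
  cycle 0 → 0: weight = 1, length = 1, mean = 1/1 ≈ 1.000
  cycle 1 → 1: weight = 6, length = 1, mean = 6/1 ≈ 6.000
  cycle 0 → 1 → 0: weight = 4, length = 2, mean = 4/2 ≈ 2.000
  cycle 1 → 0 → 1: weight = 4, length = 2, mean = 4/2 ≈ 2.000
Minimum mean = 1.000, attained e.g. along the cycle 0 → 0 with weight 1 and length 1. So λ(A) = 1/1 = 1.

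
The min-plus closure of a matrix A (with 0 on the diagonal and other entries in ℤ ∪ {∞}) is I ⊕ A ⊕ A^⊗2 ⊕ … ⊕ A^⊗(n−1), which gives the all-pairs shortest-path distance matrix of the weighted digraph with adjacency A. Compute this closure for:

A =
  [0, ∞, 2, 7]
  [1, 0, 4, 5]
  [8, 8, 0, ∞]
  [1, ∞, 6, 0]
Closure =
  [0, 10, 2, 7]
  [1, 0, 3, 5]
  [8, 8, 0, 13]
  [1, 11, 3, 0]

This is the Floyd-Warshall all-pairs shortest-path computation. For each intermediate vertex k = 0, 1, …, 3, update dist[i][j] ← min(dist[i][j], dist[i][k] + dist[k][j]). The final matrix gives, for each (i, j), the minimum total weight of any directed path from i to j (possibly empty when i = j).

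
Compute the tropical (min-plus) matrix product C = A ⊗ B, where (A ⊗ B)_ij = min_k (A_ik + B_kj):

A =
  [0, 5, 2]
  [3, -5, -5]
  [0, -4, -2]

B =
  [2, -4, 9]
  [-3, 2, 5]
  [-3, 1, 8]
A ⊗ B =
  [-1, -4, 9]
  [-8, -4, 0]
  [-7, -4, 1]

Apply the min-plus product entry-by-entry:
  C[0][0] = min over k of (A[0][0] + B[0][0] = 0 + 2 = 2, A[0][1] + B[1][0] = 5 + -3 = 2, A[0][2] + B[2][0] = 2 + -3 = -1) = -1 (attained at k = 2)
  C[0][1] = min over k of (A[0][0] + B[0][1] = 0 + -4 = -4, A[0][1] + B[1][1] = 5 + 2 = 7, A[0][2] + B[2][1] = 2 + 1 = 3) = -4 (attained at k = 0)
  C[0][2] = min over k of (A[0][0] + B[0][2] = 0 + 9 = 9, A[0][1] + B[1][2] = 5 + 5 = 10, A[0][2] + B[2][2] = 2 + 8 = 10) = 9 (attained at k = 0)
  C[1][0] = min over k of (A[1][0] + B[0][0] = 3 + 2 = 5, A[1][1] + B[1][0] = -5 + -3 = -8, A[1][2] + B[2][0] = -5 + -3 = -8) = -8 (attained at k = 1)
  C[1][1] = min over k of (A[1][0] + B[0][1] = 3 + -4 = -1, A[1][1] + B[1][1] = -5 + 2 = -3, A[1][2] + B[2][1] = -5 + 1 = -4) = -4 (attained at k = 2)
  C[1][2] = min over k of (A[1][0] + B[0][2] = 3 + 9 = 12, A[1][1] + B[1][2] = -5 + 5 = 0, A[1][2] + B[2][2] = -5 + 8 = 3) = 0 (attained at k = 1)
  C[2][0] = min over k of (A[2][0] + B[0][0] = 0 + 2 = 2, A[2][1] + B[1][0] = -4 + -3 = -7, A[2][2] + B[2][0] = -2 + -3 = -5) = -7 (attained at k = 1)
  C[2][1] = min over k of (A[2][0] + B[0][1] = 0 + -4 = -4, A[2][1] + B[1][1] = -4 + 2 = -2, A[2][2] + B[2][1] = -2 + 1 = -1) = -4 (attained at k = 0)
  C[2][2] = min over k of (A[2][0] + B[0][2] = 0 + 9 = 9, A[2][1] + B[1][2] = -4 + 5 = 1, A[2][2] + B[2][2] = -2 + 8 = 6) = 1 (attained at k = 1)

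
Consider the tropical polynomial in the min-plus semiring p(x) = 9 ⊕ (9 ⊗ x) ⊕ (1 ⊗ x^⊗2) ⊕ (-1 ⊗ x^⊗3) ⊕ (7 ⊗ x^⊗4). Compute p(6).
p(6) = 9

A tropical monomial a ⊗ x^⊗i evaluates to a + i · x. Evaluating each term at x = 6:
  Term 0 contributes 9 + 0 · 6 = 9
  Term 1 contributes 9 + 1 · 6 = 15
  Term 2 contributes 1 + 2 · 6 = 13
  Term 3 contributes -1 + 3 · 6 = 17
  Term 4 contributes 7 + 4 · 6 = 31
p(6) = ⊕ of these = min[9, 15, 13, 17, 31] = 9.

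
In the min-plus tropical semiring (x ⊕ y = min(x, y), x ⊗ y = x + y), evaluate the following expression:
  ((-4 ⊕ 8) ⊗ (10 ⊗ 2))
((-4 ⊕ 8) ⊗ (10 ⊗ 2)) = 8

Expand innermost to outermost. Recall ⊕ takes the minimum of its arguments and ⊗ takes their sum. Working out the expression ((-4 ⊕ 8) ⊗ (10 ⊗ 2)) gives 8.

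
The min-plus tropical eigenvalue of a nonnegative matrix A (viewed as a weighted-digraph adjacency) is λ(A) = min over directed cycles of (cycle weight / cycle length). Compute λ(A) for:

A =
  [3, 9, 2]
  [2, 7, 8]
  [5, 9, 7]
λ(A) = 3

Enumerate directed cycles and compute their means (weight / length). Sample:
  cycle 0 → 0: weight = 3, length = 1, mean = 3/1 ≈ 3.000
  cycle 1 → 1: weight = 7, length = 1, mean = 7/1 ≈ 7.000
  cycle 2 → 2: weight = 7, length = 1, mean = 7/1 ≈ 7.000
  cycle 0 → 1 → 0: weight = 11, length = 2, mean = 11/2 ≈ 5.500
  cycle 0 → 2 → 0: weight = 7, length = 2, mean = 7/2 ≈ 3.500
  cycle 1 → 0 → 1: weight = 11, length = 2, mean = 11/2 ≈ 5.500
Minimum mean = 3.000, attained e.g. along the cycle 0 → 0 with weight 3 and length 1. So λ(A) = 3/1 = 3.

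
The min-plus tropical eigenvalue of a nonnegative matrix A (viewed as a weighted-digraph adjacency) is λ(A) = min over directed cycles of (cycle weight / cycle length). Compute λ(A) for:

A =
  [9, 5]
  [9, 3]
λ(A) = 3

Enumerate directed cycles and compute their means (weight / length). Sample:
  cycle 0 → 0: weight = 9, length = 1, mean = 9/1 ≈ 9.000
  cycle 1 → 1: weight = 3, length = 1, mean = 3/1 ≈ 3.000
  cycle 0 → 1 → 0: weight = 14, length = 2, mean = 14/2 ≈ 7.000
  cycle 1 → 0 → 1: weight = 14, length = 2, mean = 14/2 ≈ 7.000
Minimum mean = 3.000, attained e.g. along the cycle 1 → 1 with weight 3 and length 1. So λ(A) = 3/1 = 3.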